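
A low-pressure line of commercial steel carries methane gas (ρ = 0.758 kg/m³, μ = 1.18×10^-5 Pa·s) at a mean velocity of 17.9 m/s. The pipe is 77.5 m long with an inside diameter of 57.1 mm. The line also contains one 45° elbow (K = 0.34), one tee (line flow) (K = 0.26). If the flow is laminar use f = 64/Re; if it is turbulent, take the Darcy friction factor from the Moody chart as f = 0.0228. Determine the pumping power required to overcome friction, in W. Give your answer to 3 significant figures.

P ≈ 176 W

Reynolds number Re = ρVD/μ = 0.758 · 17.9 · 0.0571 / 1.18e-05 = 6.566e+04.
Re > 4000 → turbulent; use the Moody-chart value f = 0.0228.
Total minor-loss coefficient ΣK = 1·0.34 + 1·0.26 = 0.6.
ΔP = [f·L/D + ΣK]·(ρV²/2) = [0.0228·77.5/0.0571 + 0.6]·(0.758·17.9²/2) = [30.95 + 0.6]·121.4 = 3831 Pa.
Q = V·A = 17.9·0.002561 = 0.04584 m³/s.
Pumping power P = QΔP = 0.04584·3831 = 175.6 W = 176 W.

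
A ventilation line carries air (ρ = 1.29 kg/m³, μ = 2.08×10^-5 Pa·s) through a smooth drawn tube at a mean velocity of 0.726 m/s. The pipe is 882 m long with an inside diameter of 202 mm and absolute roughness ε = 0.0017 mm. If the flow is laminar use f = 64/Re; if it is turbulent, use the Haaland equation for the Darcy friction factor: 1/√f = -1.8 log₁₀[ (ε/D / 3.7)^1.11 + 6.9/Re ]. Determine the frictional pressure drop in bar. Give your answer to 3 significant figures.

ΔP ≈ 4.71×10^-4 bar

Reynolds number Re = ρVD/μ = 1.29 · 0.726 · 0.202 / 2.08e-05 = 9095.
Re > 4000 → turbulent. Relative roughness ε/D = 1.7e-06/0.202 = 8.42e-06. Haaland: 1/√f = -1.8 log₁₀[(8.42e-06/3.7)^1.11 + 6.9/9095] = -1.8 log₁₀[5.45e-07 + 0.000759] = 5.615, so f = 0.03171.
Darcy-Weisbach: ΔP = f(L/D)(ρV²/2) = 0.03171·(882/0.202)·(1.29·0.726²/2) = 0.03171·4366·0.34 = 47.08 Pa.
ΔP = 47.08 Pa = 4.71×10^-4 bar.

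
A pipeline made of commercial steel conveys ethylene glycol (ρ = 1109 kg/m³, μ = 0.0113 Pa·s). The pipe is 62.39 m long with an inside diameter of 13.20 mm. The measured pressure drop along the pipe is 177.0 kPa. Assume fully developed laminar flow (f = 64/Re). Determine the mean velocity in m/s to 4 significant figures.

For laminar flow, f = 64/Re with Re = ρVD/μ, so Darcy-Weisbach reduces to ΔP = 32μLV/D². Solving for V: V = ΔP·D²/(32μL) = 1.77e+05·(0.0132)²/(32·0.0113·62.39) = 1.367 m/s.
Check: Re = ρVD/μ = 1109·1.367·0.0132/0.0113 = 1771 < 2300, so the laminar assumption holds.

V ≈ 1.367 m/s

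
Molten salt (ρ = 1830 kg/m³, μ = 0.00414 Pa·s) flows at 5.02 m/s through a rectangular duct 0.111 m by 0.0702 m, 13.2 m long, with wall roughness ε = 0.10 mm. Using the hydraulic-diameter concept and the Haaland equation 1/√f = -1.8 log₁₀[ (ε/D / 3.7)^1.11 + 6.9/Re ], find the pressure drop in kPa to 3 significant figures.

Hydraulic diameter D_h = 4A/P = 4·(0.111·0.0702)/(2·(0.111+0.0702)) = 0.03117/0.3624 = 0.08601 m.
Re = ρVD_h/μ = 1830·5.02·0.08601/0.00414 = 1.908e+05.
ε/D_h = 0.0001/0.08601 = 0.00116; Haaland gives 1/√f = -1.8 log₁₀[0.000129+3.62e-05] = 6.806, so f = 0.02159.
ΔP = f(L/D_h)(ρV²/2) = 0.02159·13.2/0.08601·2.306e+04 = 7.64e+04 Pa.
ΔP = 76.4 kPa.

ΔP ≈ 76.4 kPa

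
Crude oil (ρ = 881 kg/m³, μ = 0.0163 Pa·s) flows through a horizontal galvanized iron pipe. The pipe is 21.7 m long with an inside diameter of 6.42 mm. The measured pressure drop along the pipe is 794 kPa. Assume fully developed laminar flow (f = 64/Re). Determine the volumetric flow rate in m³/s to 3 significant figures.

For laminar flow, f = 64/Re with Re = ρVD/μ, so Darcy-Weisbach reduces to ΔP = 32μLV/D². Solving for V: V = ΔP·D²/(32μL) = 7.94e+05·(0.00642)²/(32·0.0163·21.7) = 2.891 m/s.
Check: Re = ρVD/μ = 881·2.891·0.00642/0.0163 = 1003 < 2300, so the laminar assumption holds.
Q = V·A = 2.891·(π/4·0.00642²) = 9.36e-05 m³/s = 9.36×10^-5 m³/s.

Q ≈ 9.36×10^-5 m³/s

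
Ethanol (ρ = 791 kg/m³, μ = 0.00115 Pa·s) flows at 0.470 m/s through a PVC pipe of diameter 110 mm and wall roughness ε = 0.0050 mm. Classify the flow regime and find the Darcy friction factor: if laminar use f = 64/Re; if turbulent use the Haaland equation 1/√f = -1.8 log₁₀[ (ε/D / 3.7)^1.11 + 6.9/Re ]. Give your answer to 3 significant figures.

Re = ρVD/μ = 791·0.47·0.11/0.00115 = 3.556e+04.
Re > 4000 → turbulent. ε/D = 5e-06/0.11 = 4.55e-05; Haaland: 1/√f = -1.8 log₁₀[3.54e-06 + 0.000194] = 6.668, so f = 0.02249.

f ≈ 0.0225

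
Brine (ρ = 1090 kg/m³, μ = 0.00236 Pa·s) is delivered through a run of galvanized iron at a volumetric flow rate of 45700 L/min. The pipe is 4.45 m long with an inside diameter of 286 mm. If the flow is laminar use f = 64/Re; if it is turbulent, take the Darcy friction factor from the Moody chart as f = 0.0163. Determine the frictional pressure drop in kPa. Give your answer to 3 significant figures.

Q = 45700 L/min = 45700/60000 = 0.7617 m³/s.
Cross-sectional area A = πD²/4 = π(0.286)²/4 = 0.06424 m²; mean velocity V = Q/A = 0.7617/0.06424 = 11.86 m/s.
Reynolds number Re = ρVD/μ = 1090 · 11.86 · 0.286 / 0.00236 = 1.566e+06.
Re > 4000 → turbulent; use the Moody-chart value f = 0.0163.
Darcy-Weisbach: ΔP = f(L/D)(ρV²/2) = 0.0163·(4.45/0.286)·(1090·11.86²/2) = 0.0163·15.56·7.661e+04 = 1.943e+04 Pa.
ΔP = 1.943e+04 Pa = 19.4 kPa.

ΔP ≈ 19.4 kPa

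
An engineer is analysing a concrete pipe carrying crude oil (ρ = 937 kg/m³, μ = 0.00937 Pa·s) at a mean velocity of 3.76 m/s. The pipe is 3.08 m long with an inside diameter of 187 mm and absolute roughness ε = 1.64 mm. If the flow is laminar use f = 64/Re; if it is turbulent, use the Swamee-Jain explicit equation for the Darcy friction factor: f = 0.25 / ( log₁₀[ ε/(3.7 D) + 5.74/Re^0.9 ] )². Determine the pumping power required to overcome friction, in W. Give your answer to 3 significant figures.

Reynolds number Re = ρVD/μ = 937 · 3.76 · 0.187 / 0.00937 = 7.031e+04.
Re > 4000 → turbulent. Relative roughness ε/D = 0.00164/0.187 = 0.00877. Swamee-Jain: f = 0.25/(log₁₀[0.00877/3.7 + 5.74/7.031e+04^0.9])² = 0.25/(log₁₀[0.00237 + 0.000249])² = 0.25/(-2.582)² = 0.03751.
Darcy-Weisbach: ΔP = f(L/D)(ρV²/2) = 0.03751·(3.08/0.187)·(937·3.76²/2) = 0.03751·16.47·6623 = 4092 Pa.
Q = V·A = 3.76·0.02746 = 0.1033 m³/s.
Pumping power P = QΔP = 0.1033·4092 = 422.5 W = 423 W.

P ≈ 423 W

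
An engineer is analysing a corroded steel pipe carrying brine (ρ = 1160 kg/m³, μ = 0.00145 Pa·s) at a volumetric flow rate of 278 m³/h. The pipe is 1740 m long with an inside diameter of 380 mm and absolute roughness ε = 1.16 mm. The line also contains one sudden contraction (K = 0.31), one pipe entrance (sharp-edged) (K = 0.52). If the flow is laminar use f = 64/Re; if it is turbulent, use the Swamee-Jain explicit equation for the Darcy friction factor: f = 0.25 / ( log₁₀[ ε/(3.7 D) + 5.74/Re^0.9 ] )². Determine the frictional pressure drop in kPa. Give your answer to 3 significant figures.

ΔP ≈ 33.6 kPa

Q = 278 m³/h = 278/3600 = 0.07722 m³/s.
Cross-sectional area A = πD²/4 = π(0.38)²/4 = 0.1134 m²; mean velocity V = Q/A = 0.07722/0.1134 = 0.6809 m/s.
Reynolds number Re = ρVD/μ = 1160 · 0.6809 · 0.38 / 0.00145 = 2.07e+05.
Re > 4000 → turbulent. Relative roughness ε/D = 0.00116/0.38 = 0.00305. Swamee-Jain: f = 0.25/(log₁₀[0.00305/3.7 + 5.74/2.07e+05^0.9])² = 0.25/(log₁₀[0.000825 + 9.43e-05])² = 0.25/(-3.037)² = 0.02711.
Total minor-loss coefficient ΣK = 1·0.31 + 1·0.52 = 0.83.
ΔP = [f·L/D + ΣK]·(ρV²/2) = [0.02711·1740/0.38 + 0.83]·(1160·0.6809²/2) = [124.2 + 0.83]·268.9 = 3.361e+04 Pa.
ΔP = 3.361e+04 Pa = 33.6 kPa.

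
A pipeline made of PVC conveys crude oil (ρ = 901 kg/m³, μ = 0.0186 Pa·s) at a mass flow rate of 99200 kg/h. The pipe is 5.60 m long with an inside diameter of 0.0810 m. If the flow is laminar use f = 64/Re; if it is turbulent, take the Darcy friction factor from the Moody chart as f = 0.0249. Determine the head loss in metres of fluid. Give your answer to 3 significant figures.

ṁ = 99200 kg/h = 99200/3600 = 27.56 kg/s.
A = πD²/4 = π(0.081)²/4 = 0.005153 m²; mean velocity V = ṁ/(ρA) = 27.56/(901 · 0.005153) = 5.935 m/s.
Reynolds number Re = ρVD/μ = 901 · 5.935 · 0.081 / 0.0186 = 2.329e+04.
Re > 4000 → turbulent; use the Moody-chart value f = 0.0249.
Darcy-Weisbach: ΔP = f(L/D)(ρV²/2) = 0.0249·(5.6/0.081)·(901·5.935²/2) = 0.0249·69.14·1.587e+04 = 2.732e+04 Pa.
Head loss h_f = ΔP/(ρg) = 2.732e+04/(901·9.81) = 3.09 m.

h_f ≈ 3.09 m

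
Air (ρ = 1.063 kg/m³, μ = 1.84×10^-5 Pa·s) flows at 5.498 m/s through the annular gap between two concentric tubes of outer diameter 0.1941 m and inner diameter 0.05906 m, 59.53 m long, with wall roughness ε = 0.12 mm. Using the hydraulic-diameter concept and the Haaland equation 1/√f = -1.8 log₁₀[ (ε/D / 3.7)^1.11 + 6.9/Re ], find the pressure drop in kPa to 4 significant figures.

ΔP ≈ 0.1696 kPa

Hydraulic diameter D_h = 4A/P = D_o - D_i = 0.1941 - 0.05906 = 0.135 m.
Re = ρVD_h/μ = 1.063·5.498·0.135/1.84e-05 = 4.289e+04.
ε/D_h = 0.00012/0.135 = 0.000889; Haaland gives 1/√f = -1.8 log₁₀[9.6e-05+0.000161] = 6.462, so f = 0.02394.
ΔP = f(L/D_h)(ρV²/2) = 0.02394·59.53/0.135·16.07 = 169.6 Pa.
ΔP = 0.1696 kPa.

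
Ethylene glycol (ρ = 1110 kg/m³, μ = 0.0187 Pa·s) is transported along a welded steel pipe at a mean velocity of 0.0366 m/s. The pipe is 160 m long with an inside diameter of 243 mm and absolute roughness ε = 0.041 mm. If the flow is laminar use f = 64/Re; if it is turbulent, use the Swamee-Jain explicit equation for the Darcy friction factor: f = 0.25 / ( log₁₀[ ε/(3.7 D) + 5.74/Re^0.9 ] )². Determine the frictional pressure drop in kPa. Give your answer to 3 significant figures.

Reynolds number Re = ρVD/μ = 1110 · 0.0366 · 0.243 / 0.0187 = 527.9.
Re < 2300 → laminar flow, so f = 64/Re = 64/527.9 = 0.1212 (the turbulent correlation is not needed).
Darcy-Weisbach: ΔP = f(L/D)(ρV²/2) = 0.1212·(160/0.243)·(1110·0.0366²/2) = 0.1212·658.4·0.7435 = 59.34 Pa.
ΔP = 59.34 Pa = 0.0593 kPa.

ΔP ≈ 0.0593 kPa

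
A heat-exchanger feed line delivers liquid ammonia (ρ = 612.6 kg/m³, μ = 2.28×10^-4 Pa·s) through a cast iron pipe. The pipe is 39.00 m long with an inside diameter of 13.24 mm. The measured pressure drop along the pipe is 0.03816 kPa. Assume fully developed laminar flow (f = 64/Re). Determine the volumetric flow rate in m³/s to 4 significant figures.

Q ≈ 3.237×10^-6 m³/s

For laminar flow, f = 64/Re with Re = ρVD/μ, so Darcy-Weisbach reduces to ΔP = 32μLV/D². Solving for V: V = ΔP·D²/(32μL) = 38.16·(0.01324)²/(32·0.000228·39) = 0.02351 m/s.
Check: Re = ρVD/μ = 612.6·0.02351·0.01324/0.000228 = 836.3 < 2300, so the laminar assumption holds.
Q = V·A = 0.02351·(π/4·0.01324²) = 3.237e-06 m³/s = 3.237×10^-6 m³/s.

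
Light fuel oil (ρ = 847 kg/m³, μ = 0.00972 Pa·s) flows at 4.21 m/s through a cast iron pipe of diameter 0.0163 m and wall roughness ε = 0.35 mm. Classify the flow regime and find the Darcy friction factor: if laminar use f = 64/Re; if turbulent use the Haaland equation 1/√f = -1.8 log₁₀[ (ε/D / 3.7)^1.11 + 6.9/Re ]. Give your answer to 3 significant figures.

f ≈ 0.0558

Re = ρVD/μ = 847·4.21·0.0163/0.00972 = 5980.
Re > 4000 → turbulent. ε/D = 0.00035/0.0163 = 0.0215; Haaland: 1/√f = -1.8 log₁₀[0.00329 + 0.00115] = 4.233, so f = 0.0558.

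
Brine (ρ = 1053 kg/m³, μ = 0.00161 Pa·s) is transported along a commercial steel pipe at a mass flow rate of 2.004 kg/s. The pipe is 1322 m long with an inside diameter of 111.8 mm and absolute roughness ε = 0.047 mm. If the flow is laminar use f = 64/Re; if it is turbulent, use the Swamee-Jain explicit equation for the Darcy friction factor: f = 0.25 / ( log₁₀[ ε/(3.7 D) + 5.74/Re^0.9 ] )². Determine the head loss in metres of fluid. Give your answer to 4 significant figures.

h_f ≈ 0.6583 m

A = πD²/4 = π(0.1118)²/4 = 0.009817 m²; mean velocity V = ṁ/(ρA) = 2.004/(1053 · 0.009817) = 0.1939 m/s.
Reynolds number Re = ρVD/μ = 1053 · 0.1939 · 0.1118 / 0.00161 = 1.418e+04.
Re > 4000 → turbulent. Relative roughness ε/D = 4.7e-05/0.1118 = 0.00042. Swamee-Jain: f = 0.25/(log₁₀[0.00042/3.7 + 5.74/1.418e+04^0.9])² = 0.25/(log₁₀[0.000114 + 0.00105])² = 0.25/(-2.933)² = 0.02906.
Darcy-Weisbach: ΔP = f(L/D)(ρV²/2) = 0.02906·(1322/0.1118)·(1053·0.1939²/2) = 0.02906·1.182e+04·19.79 = 6800 Pa.
Head loss h_f = ΔP/(ρg) = 6800/(1053·9.81) = 0.6583 m.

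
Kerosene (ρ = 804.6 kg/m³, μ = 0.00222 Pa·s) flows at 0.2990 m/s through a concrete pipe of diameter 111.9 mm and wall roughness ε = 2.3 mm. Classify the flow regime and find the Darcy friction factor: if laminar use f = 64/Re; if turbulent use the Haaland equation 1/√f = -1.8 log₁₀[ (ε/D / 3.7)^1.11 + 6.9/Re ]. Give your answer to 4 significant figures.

f ≈ 0.05223

Re = ρVD/μ = 804.6·0.299·0.1119/0.00222 = 1.213e+04.
Re > 4000 → turbulent. ε/D = 0.0023/0.1119 = 0.0206; Haaland: 1/√f = -1.8 log₁₀[0.00314 + 0.000569] = 4.376, so f = 0.05223.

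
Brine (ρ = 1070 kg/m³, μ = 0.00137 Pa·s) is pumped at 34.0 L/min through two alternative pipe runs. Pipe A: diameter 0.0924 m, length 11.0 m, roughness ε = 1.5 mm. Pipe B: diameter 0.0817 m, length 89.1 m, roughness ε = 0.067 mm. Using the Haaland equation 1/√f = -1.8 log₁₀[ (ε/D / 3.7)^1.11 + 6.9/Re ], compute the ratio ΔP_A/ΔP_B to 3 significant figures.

Pipe A: V = Q/A = 0.0005667/0.006706 = 0.08451 m/s; Re = 6099; ε/D = 0.0162; Haaland → f = 0.05141; ΔP_A = f(L/D)(ρV²/2) = 23.38 Pa.
Pipe B: V = Q/A = 0.0005667/0.005242 = 0.1081 m/s; Re = 6897; ε/D = 0.00082; Haaland → f = 0.03515; ΔP_B = f(L/D)(ρV²/2) = 239.6 Pa.
ΔP_A/ΔP_B = 23.38/239.6 = 0.0976.

ΔP_A/ΔP_B ≈ 0.0976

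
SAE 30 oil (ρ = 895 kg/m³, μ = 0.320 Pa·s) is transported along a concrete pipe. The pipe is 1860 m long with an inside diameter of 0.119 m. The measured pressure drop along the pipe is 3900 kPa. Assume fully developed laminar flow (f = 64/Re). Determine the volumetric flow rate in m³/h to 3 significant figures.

For laminar flow, f = 64/Re with Re = ρVD/μ, so Darcy-Weisbach reduces to ΔP = 32μLV/D². Solving for V: V = ΔP·D²/(32μL) = 3.9e+06·(0.119)²/(32·0.32·1860) = 2.9 m/s.
Check: Re = ρVD/μ = 895·2.9·0.119/0.32 = 965.1 < 2300, so the laminar assumption holds.
Q = V·A = 2.9·(π/4·0.119²) = 0.03225 m³/s = 116 m³/h.

Q ≈ 116 m³/h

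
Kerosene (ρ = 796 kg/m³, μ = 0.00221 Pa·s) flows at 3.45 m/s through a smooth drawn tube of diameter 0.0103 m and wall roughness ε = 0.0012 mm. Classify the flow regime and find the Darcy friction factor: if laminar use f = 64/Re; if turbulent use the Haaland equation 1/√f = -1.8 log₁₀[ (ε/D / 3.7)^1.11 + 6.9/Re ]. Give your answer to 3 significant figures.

Re = ρVD/μ = 796·3.45·0.0103/0.00221 = 1.28e+04.
Re > 4000 → turbulent. ε/D = 1.2e-06/0.0103 = 0.000117; Haaland: 1/√f = -1.8 log₁₀[1.01e-05 + 0.000539] = 5.869, so f = 0.02904.

f ≈ 0.0290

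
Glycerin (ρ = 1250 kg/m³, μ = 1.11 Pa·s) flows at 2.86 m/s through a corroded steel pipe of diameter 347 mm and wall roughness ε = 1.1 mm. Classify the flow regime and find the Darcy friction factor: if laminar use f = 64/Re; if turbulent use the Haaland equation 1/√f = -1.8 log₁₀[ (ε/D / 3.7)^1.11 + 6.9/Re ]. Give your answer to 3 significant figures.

Re = ρVD/μ = 1250·2.86·0.347/1.11 = 1118.
Re < 2300 → laminar, so f = 64/Re = 0.05727 (roughness is irrelevant in laminar flow).

f ≈ 0.0573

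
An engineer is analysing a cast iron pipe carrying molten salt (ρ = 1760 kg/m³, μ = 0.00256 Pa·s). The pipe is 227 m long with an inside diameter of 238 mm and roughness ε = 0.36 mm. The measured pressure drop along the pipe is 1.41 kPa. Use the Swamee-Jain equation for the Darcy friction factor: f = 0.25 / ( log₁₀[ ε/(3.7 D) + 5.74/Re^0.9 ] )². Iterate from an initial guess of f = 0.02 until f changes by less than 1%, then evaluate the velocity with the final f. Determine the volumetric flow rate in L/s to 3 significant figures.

Q ≈ 11.3 L/s

Rearranging Darcy-Weisbach: V = √(2·ΔP·D/(f·L·ρ)). With ε/D = 0.00036/0.238 = 0.00151, iterate starting from f = 0.02:
  f = 0.02 → V = √(2·1410·0.238/(0.02·227·1760)) = 0.2898 m/s; Re = ρVD/μ = 4.742e+04; f → 0.02573
  f = 0.02573 → V = 0.2555 m/s; Re = 4.181e+04; f → 0.02613
  f = 0.02613 → V = 0.2536 m/s; Re = 4.149e+04; f → 0.02615
Converged (Δf/f < 1%). With the final f = 0.02615: V = √(2·1410·0.238/(0.02615·227·1760)) = 0.2534 m/s.
Q = V·A = 0.2534·(π/4·0.238²) = 0.01128 m³/s = 11.3 L/s.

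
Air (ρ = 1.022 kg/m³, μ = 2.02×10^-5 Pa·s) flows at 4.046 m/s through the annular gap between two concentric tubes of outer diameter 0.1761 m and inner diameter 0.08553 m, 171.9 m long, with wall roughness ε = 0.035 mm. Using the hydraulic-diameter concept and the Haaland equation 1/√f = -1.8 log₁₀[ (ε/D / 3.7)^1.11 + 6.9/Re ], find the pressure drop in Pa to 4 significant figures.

Hydraulic diameter D_h = 4A/P = D_o - D_i = 0.1761 - 0.08553 = 0.09057 m.
Re = ρVD_h/μ = 1.022·4.046·0.09057/2.02e-05 = 1.854e+04.
ε/D_h = 3.5e-05/0.09057 = 0.000386; Haaland gives 1/√f = -1.8 log₁₀[3.81e-05+0.000372] = 6.096, so f = 0.02691.
ΔP = f(L/D_h)(ρV²/2) = 0.02691·171.9/0.09057·8.365 = 427.2 Pa.

ΔP ≈ 427.2 Pa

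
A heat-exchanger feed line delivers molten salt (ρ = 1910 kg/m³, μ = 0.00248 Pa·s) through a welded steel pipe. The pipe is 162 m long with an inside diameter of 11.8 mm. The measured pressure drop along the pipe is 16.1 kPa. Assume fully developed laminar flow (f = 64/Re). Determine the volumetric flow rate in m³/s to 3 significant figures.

Q ≈ 1.91×10^-5 m³/s

For laminar flow, f = 64/Re with Re = ρVD/μ, so Darcy-Weisbach reduces to ΔP = 32μLV/D². Solving for V: V = ΔP·D²/(32μL) = 1.61e+04·(0.0118)²/(32·0.00248·162) = 0.1744 m/s.
Check: Re = ρVD/μ = 1910·0.1744·0.0118/0.00248 = 1585 < 2300, so the laminar assumption holds.
Q = V·A = 0.1744·(π/4·0.0118²) = 1.907e-05 m³/s = 1.91×10^-5 m³/s.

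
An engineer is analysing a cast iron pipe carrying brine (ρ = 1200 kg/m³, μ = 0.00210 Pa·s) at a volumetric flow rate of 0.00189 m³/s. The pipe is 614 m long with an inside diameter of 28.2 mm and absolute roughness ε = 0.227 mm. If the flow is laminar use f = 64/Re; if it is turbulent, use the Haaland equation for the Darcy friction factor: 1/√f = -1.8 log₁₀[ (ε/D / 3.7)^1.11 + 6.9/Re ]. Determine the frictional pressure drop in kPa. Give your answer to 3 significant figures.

ΔP ≈ 4380 kPa

Cross-sectional area A = πD²/4 = π(0.0282)²/4 = 0.0006246 m²; mean velocity V = Q/A = 0.00189/0.0006246 = 3.026 m/s.
Reynolds number Re = ρVD/μ = 1200 · 3.026 · 0.0282 / 0.0021 = 4.876e+04.
Re > 4000 → turbulent. Relative roughness ε/D = 0.000227/0.0282 = 0.00805. Haaland: 1/√f = -1.8 log₁₀[(0.00805/3.7)^1.11 + 6.9/4.876e+04] = -1.8 log₁₀[0.00111 + 0.000142] = 5.226, so f = 0.03662.
Darcy-Weisbach: ΔP = f(L/D)(ρV²/2) = 0.03662·(614/0.0282)·(1200·3.026²/2) = 0.03662·2.177e+04·5494 = 4.381e+06 Pa.
ΔP = 4.381e+06 Pa = 4380 kPa.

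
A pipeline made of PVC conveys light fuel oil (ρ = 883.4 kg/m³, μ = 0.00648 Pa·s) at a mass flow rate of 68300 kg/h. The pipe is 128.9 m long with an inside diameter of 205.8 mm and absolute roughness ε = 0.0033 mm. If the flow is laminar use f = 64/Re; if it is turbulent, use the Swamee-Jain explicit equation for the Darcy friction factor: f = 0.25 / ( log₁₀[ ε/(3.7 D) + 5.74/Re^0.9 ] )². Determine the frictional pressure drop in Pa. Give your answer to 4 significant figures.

ṁ = 68300 kg/h = 68300/3600 = 18.97 kg/s.
A = πD²/4 = π(0.2058)²/4 = 0.03326 m²; mean velocity V = ṁ/(ρA) = 18.97/(883.4 · 0.03326) = 0.6456 m/s.
Reynolds number Re = ρVD/μ = 883.4 · 0.6456 · 0.2058 / 0.00648 = 1.811e+04.
Re > 4000 → turbulent. Relative roughness ε/D = 3.3e-06/0.2058 = 1.6e-05. Swamee-Jain: f = 0.25/(log₁₀[1.6e-05/3.7 + 5.74/1.811e+04^0.9])² = 0.25/(log₁₀[4.33e-06 + 0.000845])² = 0.25/(-3.071)² = 0.02651.
Darcy-Weisbach: ΔP = f(L/D)(ρV²/2) = 0.02651·(128.9/0.2058)·(883.4·0.6456²/2) = 0.02651·626.3·184.1 = 3057 Pa.

ΔP ≈ 3057 Pa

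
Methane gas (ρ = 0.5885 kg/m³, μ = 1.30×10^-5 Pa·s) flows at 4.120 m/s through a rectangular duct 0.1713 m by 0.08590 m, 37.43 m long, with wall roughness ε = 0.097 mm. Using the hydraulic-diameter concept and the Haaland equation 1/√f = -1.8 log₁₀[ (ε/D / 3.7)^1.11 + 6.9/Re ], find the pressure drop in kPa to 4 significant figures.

ΔP ≈ 0.04408 kPa

Hydraulic diameter D_h = 4A/P = 4·(0.1713·0.0859)/(2·(0.1713+0.0859)) = 0.05886/0.5144 = 0.1144 m.
Re = ρVD_h/μ = 0.5885·4.12·0.1144/1.3e-05 = 2.134e+04.
ε/D_h = 9.7e-05/0.1144 = 0.000848; Haaland gives 1/√f = -1.8 log₁₀[9.11e-05+0.000323] = 6.089, so f = 0.02698.
ΔP = f(L/D_h)(ρV²/2) = 0.02698·37.43/0.1144·4.995 = 44.08 Pa.
ΔP = 0.04408 kPa.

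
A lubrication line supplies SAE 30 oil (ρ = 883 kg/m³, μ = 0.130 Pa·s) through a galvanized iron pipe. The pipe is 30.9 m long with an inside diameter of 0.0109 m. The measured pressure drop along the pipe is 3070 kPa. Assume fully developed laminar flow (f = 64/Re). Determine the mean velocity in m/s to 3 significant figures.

For laminar flow, f = 64/Re with Re = ρVD/μ, so Darcy-Weisbach reduces to ΔP = 32μLV/D². Solving for V: V = ΔP·D²/(32μL) = 3.07e+06·(0.0109)²/(32·0.13·30.9) = 2.838 m/s.
Check: Re = ρVD/μ = 883·2.838·0.0109/0.13 = 210.1 < 2300, so the laminar assumption holds.

V ≈ 2.84 m/s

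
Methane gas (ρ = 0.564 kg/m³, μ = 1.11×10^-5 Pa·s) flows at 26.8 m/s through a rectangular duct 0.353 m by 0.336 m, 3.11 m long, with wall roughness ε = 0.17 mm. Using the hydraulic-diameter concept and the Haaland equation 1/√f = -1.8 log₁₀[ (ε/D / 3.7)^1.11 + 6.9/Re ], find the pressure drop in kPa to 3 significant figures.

ΔP ≈ 0.0322 kPa

Hydraulic diameter D_h = 4A/P = 4·(0.353·0.336)/(2·(0.353+0.336)) = 0.4744/1.378 = 0.3443 m.
Re = ρVD_h/μ = 0.564·26.8·0.3443/1.11e-05 = 4.688e+05.
ε/D_h = 0.00017/0.3443 = 0.000494; Haaland gives 1/√f = -1.8 log₁₀[5e-05+1.47e-05] = 7.54, so f = 0.01759.
ΔP = f(L/D_h)(ρV²/2) = 0.01759·3.11/0.3443·202.5 = 32.18 Pa.
ΔP = 0.0322 kPa.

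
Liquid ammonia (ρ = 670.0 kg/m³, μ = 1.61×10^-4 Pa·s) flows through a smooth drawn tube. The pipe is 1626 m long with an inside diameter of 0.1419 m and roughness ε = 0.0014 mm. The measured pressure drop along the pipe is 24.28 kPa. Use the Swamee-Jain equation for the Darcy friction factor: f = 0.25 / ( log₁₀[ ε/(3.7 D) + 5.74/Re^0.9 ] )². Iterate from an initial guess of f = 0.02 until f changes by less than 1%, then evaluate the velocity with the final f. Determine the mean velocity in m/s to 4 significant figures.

V ≈ 0.6778 m/s

Rearranging Darcy-Weisbach: V = √(2·ΔP·D/(f·L·ρ)). With ε/D = 1.4e-06/0.1419 = 9.87e-06, iterate starting from f = 0.02:
  f = 0.02 → V = √(2·2.428e+04·0.1419/(0.02·1626·670)) = 0.5624 m/s; Re = ρVD/μ = 3.321e+05; f → 0.01423
  f = 0.01423 → V = 0.6668 m/s; Re = 3.937e+05; f → 0.01381
  f = 0.01381 → V = 0.6769 m/s; Re = 3.997e+05; f → 0.01377
Converged (Δf/f < 1%). With the final f = 0.01377: V = √(2·2.428e+04·0.1419/(0.01377·1626·670)) = 0.6778 m/s.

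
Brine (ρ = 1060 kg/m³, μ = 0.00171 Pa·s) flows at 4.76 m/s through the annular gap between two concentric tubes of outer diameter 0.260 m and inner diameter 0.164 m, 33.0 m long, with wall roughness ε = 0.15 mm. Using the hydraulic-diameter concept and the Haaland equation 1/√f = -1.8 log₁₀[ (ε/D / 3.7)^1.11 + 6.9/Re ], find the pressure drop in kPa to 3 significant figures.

ΔP ≈ 93.6 kPa

Hydraulic diameter D_h = 4A/P = D_o - D_i = 0.26 - 0.164 = 0.096 m.
Re = ρVD_h/μ = 1060·4.76·0.096/0.00171 = 2.833e+05.
ε/D_h = 0.00015/0.096 = 0.00156; Haaland gives 1/√f = -1.8 log₁₀[0.00018+2.44e-05] = 6.643, so f = 0.02266.
ΔP = f(L/D_h)(ρV²/2) = 0.02266·33/0.096·1.201e+04 = 9.355e+04 Pa.
ΔP = 93.6 kPa.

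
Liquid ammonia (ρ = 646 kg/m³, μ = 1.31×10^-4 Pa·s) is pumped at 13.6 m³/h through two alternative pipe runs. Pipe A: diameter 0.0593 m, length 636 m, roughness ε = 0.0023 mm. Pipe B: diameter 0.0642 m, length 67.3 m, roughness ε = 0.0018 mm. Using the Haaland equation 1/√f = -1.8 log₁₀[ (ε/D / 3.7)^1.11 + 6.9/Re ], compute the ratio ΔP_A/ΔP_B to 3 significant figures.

ΔP_A/ΔP_B ≈ 14.0

Pipe A: V = Q/A = 0.003778/0.002762 = 1.368 m/s; Re = 4e+05; ε/D = 3.88e-05; Haaland → f = 0.01401; ΔP_A = f(L/D)(ρV²/2) = 9.078e+04 Pa.
Pipe B: V = Q/A = 0.003778/0.003237 = 1.167 m/s; Re = 3.695e+05; ε/D = 2.8e-05; Haaland → f = 0.01407; ΔP_B = f(L/D)(ρV²/2) = 6490 Pa.
ΔP_A/ΔP_B = 9.078e+04/6490 = 14.0.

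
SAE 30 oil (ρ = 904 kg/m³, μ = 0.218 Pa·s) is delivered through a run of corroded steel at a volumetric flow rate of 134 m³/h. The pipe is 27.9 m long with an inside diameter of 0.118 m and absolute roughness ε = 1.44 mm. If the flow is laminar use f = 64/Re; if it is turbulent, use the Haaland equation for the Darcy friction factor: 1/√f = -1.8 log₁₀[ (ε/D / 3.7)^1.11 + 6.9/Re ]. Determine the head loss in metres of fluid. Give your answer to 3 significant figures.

h_f ≈ 5.36 m

Q = 134 m³/h = 134/3600 = 0.03722 m³/s.
Cross-sectional area A = πD²/4 = π(0.118)²/4 = 0.01094 m²; mean velocity V = Q/A = 0.03722/0.01094 = 3.404 m/s.
Reynolds number Re = ρVD/μ = 904 · 3.404 · 0.118 / 0.218 = 1665.
Re < 2300 → laminar flow, so f = 64/Re = 64/1665 = 0.03843 (the turbulent correlation is not needed).
Darcy-Weisbach: ΔP = f(L/D)(ρV²/2) = 0.03843·(27.9/0.118)·(904·3.404²/2) = 0.03843·236.4·5236 = 4.758e+04 Pa.
Head loss h_f = ΔP/(ρg) = 4.758e+04/(904·9.81) = 5.36 m.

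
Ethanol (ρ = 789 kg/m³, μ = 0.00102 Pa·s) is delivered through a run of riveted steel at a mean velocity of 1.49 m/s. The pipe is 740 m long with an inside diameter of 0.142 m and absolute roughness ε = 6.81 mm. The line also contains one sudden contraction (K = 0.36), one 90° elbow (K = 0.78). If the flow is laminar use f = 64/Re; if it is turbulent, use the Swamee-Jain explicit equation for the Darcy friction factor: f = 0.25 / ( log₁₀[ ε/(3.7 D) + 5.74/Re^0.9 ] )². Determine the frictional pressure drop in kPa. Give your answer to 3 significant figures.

ΔP ≈ 323 kPa

Reynolds number Re = ρVD/μ = 789 · 1.49 · 0.142 / 0.00102 = 1.637e+05.
Re > 4000 → turbulent. Relative roughness ε/D = 0.00681/0.142 = 0.048. Swamee-Jain: f = 0.25/(log₁₀[0.048/3.7 + 5.74/1.637e+05^0.9])² = 0.25/(log₁₀[0.013 + 0.000117])² = 0.25/(-1.883)² = 0.07047.
Total minor-loss coefficient ΣK = 1·0.36 + 1·0.78 = 1.14.
ΔP = [f·L/D + ΣK]·(ρV²/2) = [0.07047·740/0.142 + 1.14]·(789·1.49²/2) = [367.3 + 1.14]·875.8 = 3.227e+05 Pa.
ΔP = 3.227e+05 Pa = 323 kPa.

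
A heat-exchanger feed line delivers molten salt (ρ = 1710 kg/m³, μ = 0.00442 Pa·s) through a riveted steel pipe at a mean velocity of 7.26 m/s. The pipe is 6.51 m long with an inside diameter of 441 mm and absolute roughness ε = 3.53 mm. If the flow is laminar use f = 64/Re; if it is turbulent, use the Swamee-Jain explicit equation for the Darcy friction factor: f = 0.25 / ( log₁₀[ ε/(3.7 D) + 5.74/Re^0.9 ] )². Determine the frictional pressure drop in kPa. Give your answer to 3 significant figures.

ΔP ≈ 23.5 kPa

Reynolds number Re = ρVD/μ = 1710 · 7.26 · 0.441 / 0.00442 = 1.239e+06.
Re > 4000 → turbulent. Relative roughness ε/D = 0.00353/0.441 = 0.008. Swamee-Jain: f = 0.25/(log₁₀[0.008/3.7 + 5.74/1.239e+06^0.9])² = 0.25/(log₁₀[0.00216 + 1.88e-05])² = 0.25/(-2.661)² = 0.0353.
Darcy-Weisbach: ΔP = f(L/D)(ρV²/2) = 0.0353·(6.51/0.441)·(1710·7.26²/2) = 0.0353·14.76·4.506e+04 = 2.349e+04 Pa.
ΔP = 2.349e+04 Pa = 23.5 kPa.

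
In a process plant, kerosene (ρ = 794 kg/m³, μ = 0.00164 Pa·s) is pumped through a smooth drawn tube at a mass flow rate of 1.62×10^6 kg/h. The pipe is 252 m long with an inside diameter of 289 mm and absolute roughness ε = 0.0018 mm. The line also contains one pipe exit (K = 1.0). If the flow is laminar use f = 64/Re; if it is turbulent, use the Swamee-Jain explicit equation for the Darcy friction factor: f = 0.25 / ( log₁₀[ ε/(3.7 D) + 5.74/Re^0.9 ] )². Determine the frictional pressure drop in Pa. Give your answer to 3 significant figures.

ṁ = 1.62×10^6 kg/h = 1.62×10^6/3600 = 450 kg/s.
A = πD²/4 = π(0.289)²/4 = 0.0656 m²; mean velocity V = ṁ/(ρA) = 450/(794 · 0.0656) = 8.64 m/s.
Reynolds number Re = ρVD/μ = 794 · 8.64 · 0.289 / 0.00164 = 1.209e+06.
Re > 4000 → turbulent. Relative roughness ε/D = 1.8e-06/0.289 = 6.23e-06. Swamee-Jain: f = 0.25/(log₁₀[6.23e-06/3.7 + 5.74/1.209e+06^0.9])² = 0.25/(log₁₀[1.68e-06 + 1.93e-05])² = 0.25/(-4.679)² = 0.01142.
Total minor-loss coefficient ΣK = 1·1 = 1.
ΔP = [f·L/D + ΣK]·(ρV²/2) = [0.01142·252/0.289 + 1]·(794·8.64²/2) = [9.958 + 1]·2.963e+04 = 3.247e+05 Pa.

ΔP ≈ 325000 Pa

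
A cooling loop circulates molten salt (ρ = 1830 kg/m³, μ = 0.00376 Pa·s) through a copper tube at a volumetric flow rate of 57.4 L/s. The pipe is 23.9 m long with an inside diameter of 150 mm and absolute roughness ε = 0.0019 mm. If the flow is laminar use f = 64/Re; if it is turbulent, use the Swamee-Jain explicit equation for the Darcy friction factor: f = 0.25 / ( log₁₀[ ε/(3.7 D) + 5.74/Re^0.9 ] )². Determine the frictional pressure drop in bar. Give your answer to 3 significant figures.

ΔP ≈ 0.233 bar

Q = 57.4 L/s = 57.4/1000 = 0.0574 m³/s.
Cross-sectional area A = πD²/4 = π(0.15)²/4 = 0.01767 m²; mean velocity V = Q/A = 0.0574/0.01767 = 3.248 m/s.
Reynolds number Re = ρVD/μ = 1830 · 3.248 · 0.15 / 0.00376 = 2.371e+05.
Re > 4000 → turbulent. Relative roughness ε/D = 1.9e-06/0.15 = 1.27e-05. Swamee-Jain: f = 0.25/(log₁₀[1.27e-05/3.7 + 5.74/2.371e+05^0.9])² = 0.25/(log₁₀[3.42e-06 + 8.34e-05])² = 0.25/(-4.061)² = 0.01516.
Darcy-Weisbach: ΔP = f(L/D)(ρV²/2) = 0.01516·(23.9/0.15)·(1830·3.248²/2) = 0.01516·159.3·9654 = 2.332e+04 Pa.
ΔP = 2.332e+04 Pa = 0.233 bar.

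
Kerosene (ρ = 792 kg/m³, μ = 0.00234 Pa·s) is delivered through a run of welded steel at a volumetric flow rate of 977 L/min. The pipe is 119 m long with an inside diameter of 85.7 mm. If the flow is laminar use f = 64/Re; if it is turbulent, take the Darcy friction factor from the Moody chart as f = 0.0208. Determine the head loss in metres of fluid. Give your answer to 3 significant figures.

h_f ≈ 11.7 m

Q = 977 L/min = 977/60000 = 0.01628 m³/s.
Cross-sectional area A = πD²/4 = π(0.0857)²/4 = 0.005768 m²; mean velocity V = Q/A = 0.01628/0.005768 = 2.823 m/s.
Reynolds number Re = ρVD/μ = 792 · 2.823 · 0.0857 / 0.00234 = 8.188e+04.
Re > 4000 → turbulent; use the Moody-chart value f = 0.0208.
Darcy-Weisbach: ΔP = f(L/D)(ρV²/2) = 0.0208·(119/0.0857)·(792·2.823²/2) = 0.0208·1389·3156 = 9.114e+04 Pa.
Head loss h_f = ΔP/(ρg) = 9.114e+04/(792·9.81) = 11.7 m.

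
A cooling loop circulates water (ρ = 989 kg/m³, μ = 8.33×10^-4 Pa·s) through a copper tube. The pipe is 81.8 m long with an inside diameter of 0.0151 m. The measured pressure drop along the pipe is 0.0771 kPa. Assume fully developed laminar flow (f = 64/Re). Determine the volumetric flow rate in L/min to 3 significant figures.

Q ≈ 0.0866 L/min

For laminar flow, f = 64/Re with Re = ρVD/μ, so Darcy-Weisbach reduces to ΔP = 32μLV/D². Solving for V: V = ΔP·D²/(32μL) = 77.1·(0.0151)²/(32·0.000833·81.8) = 0.008062 m/s.
Check: Re = ρVD/μ = 989·0.008062·0.0151/0.000833 = 144.5 < 2300, so the laminar assumption holds.
Q = V·A = 0.008062·(π/4·0.0151²) = 1.444e-06 m³/s = 0.0866 L/min.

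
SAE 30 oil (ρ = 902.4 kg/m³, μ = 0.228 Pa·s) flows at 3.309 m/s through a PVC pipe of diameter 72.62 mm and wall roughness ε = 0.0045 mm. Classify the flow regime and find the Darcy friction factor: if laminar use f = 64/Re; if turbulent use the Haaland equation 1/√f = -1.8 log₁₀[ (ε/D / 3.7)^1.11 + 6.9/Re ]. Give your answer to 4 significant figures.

Re = ρVD/μ = 902.4·3.309·0.07262/0.228 = 951.1.
Re < 2300 → laminar, so f = 64/Re = 0.06729 (roughness is irrelevant in laminar flow).

f ≈ 0.06729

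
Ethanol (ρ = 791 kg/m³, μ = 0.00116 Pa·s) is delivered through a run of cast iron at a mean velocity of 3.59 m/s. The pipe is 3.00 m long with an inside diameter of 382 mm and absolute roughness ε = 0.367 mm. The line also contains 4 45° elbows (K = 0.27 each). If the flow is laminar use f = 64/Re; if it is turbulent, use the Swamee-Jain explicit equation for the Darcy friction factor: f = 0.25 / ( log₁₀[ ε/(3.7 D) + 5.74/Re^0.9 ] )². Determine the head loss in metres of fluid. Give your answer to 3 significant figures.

Reynolds number Re = ρVD/μ = 791 · 3.59 · 0.382 / 0.00116 = 9.351e+05.
Re > 4000 → turbulent. Relative roughness ε/D = 0.000367/0.382 = 0.000961. Swamee-Jain: f = 0.25/(log₁₀[0.000961/3.7 + 5.74/9.351e+05^0.9])² = 0.25/(log₁₀[0.00026 + 2.43e-05])² = 0.25/(-3.547)² = 0.01987.
Total minor-loss coefficient ΣK = 4·0.27 = 1.08.
ΔP = [f·L/D + ΣK]·(ρV²/2) = [0.01987·3/0.382 + 1.08]·(791·3.59²/2) = [0.1561 + 1.08]·5097 = 6301 Pa.
Head loss h_f = ΔP/(ρg) = 6301/(791·9.81) = 0.812 m.

h_f ≈ 0.812 m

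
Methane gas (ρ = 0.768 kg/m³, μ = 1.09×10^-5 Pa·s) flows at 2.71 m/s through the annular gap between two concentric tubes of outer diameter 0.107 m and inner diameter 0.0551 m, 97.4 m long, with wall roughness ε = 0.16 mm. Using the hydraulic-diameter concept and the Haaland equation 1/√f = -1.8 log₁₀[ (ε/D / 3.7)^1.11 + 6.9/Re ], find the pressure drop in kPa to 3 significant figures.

Hydraulic diameter D_h = 4A/P = D_o - D_i = 0.107 - 0.0551 = 0.0519 m.
Re = ρVD_h/μ = 0.768·2.71·0.0519/1.09e-05 = 9910.
ε/D_h = 0.00016/0.0519 = 0.00308; Haaland gives 1/√f = -1.8 log₁₀[0.000382+0.000696] = 5.341, so f = 0.03505.
ΔP = f(L/D_h)(ρV²/2) = 0.03505·97.4/0.0519·2.82 = 185.5 Pa.
ΔP = 0.186 kPa.

ΔP ≈ 0.186 kPa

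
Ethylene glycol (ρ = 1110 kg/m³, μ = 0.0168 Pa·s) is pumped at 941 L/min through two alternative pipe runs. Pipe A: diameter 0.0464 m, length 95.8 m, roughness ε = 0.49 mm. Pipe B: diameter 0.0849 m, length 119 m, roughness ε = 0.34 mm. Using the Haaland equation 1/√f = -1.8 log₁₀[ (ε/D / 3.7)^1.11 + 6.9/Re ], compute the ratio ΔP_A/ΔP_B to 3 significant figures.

Pipe A: V = Q/A = 0.01568/0.001691 = 9.275 m/s; Re = 2.843e+04; ε/D = 0.0106; Haaland → f = 0.04054; ΔP_A = f(L/D)(ρV²/2) = 3.996e+06 Pa.
Pipe B: V = Q/A = 0.01568/0.005661 = 2.77 m/s; Re = 1.554e+04; ε/D = 0.004; Haaland → f = 0.03384; ΔP_B = f(L/D)(ρV²/2) = 2.02e+05 Pa.
ΔP_A/ΔP_B = 3.996e+06/2.02e+05 = 19.8.

ΔP_A/ΔP_B ≈ 19.8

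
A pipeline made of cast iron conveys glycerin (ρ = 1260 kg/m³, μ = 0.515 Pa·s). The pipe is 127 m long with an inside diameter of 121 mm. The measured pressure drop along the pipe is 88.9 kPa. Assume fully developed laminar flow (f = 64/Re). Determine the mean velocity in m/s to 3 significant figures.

For laminar flow, f = 64/Re with Re = ρVD/μ, so Darcy-Weisbach reduces to ΔP = 32μLV/D². Solving for V: V = ΔP·D²/(32μL) = 8.89e+04·(0.121)²/(32·0.515·127) = 0.6219 m/s.
Check: Re = ρVD/μ = 1260·0.6219·0.121/0.515 = 184.1 < 2300, so the laminar assumption holds.

V ≈ 0.622 m/s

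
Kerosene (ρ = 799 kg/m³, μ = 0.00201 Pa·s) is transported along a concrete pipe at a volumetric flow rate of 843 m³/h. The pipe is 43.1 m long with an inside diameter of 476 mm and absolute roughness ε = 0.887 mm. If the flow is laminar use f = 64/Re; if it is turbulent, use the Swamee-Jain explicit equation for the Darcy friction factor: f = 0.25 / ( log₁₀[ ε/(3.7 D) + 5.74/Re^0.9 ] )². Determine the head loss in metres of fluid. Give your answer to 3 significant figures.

Q = 843 m³/h = 843/3600 = 0.2342 m³/s.
Cross-sectional area A = πD²/4 = π(0.476)²/4 = 0.178 m²; mean velocity V = Q/A = 0.2342/0.178 = 1.316 m/s.
Reynolds number Re = ρVD/μ = 799 · 1.316 · 0.476 / 0.00201 = 2.49e+05.
Re > 4000 → turbulent. Relative roughness ε/D = 0.000887/0.476 = 0.00186. Swamee-Jain: f = 0.25/(log₁₀[0.00186/3.7 + 5.74/2.49e+05^0.9])² = 0.25/(log₁₀[0.000504 + 7.99e-05])² = 0.25/(-3.234)² = 0.0239.
Darcy-Weisbach: ΔP = f(L/D)(ρV²/2) = 0.0239·(43.1/0.476)·(799·1.316²/2) = 0.0239·90.55·691.8 = 1497 Pa.
Head loss h_f = ΔP/(ρg) = 1497/(799·9.81) = 0.191 m.

h_f ≈ 0.191 m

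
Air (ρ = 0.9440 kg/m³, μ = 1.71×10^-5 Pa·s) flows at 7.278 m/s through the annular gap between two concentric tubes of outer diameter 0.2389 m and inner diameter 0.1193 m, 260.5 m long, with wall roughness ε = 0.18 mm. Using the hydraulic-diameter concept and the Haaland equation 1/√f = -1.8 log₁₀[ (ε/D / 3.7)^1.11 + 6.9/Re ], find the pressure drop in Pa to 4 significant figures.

ΔP ≈ 1372 Pa

Hydraulic diameter D_h = 4A/P = D_o - D_i = 0.2389 - 0.1193 = 0.1196 m.
Re = ρVD_h/μ = 0.944·7.278·0.1196/1.71e-05 = 4.805e+04.
ε/D_h = 0.00018/0.1196 = 0.00151; Haaland gives 1/√f = -1.8 log₁₀[0.000172+0.000144] = 6.301, so f = 0.02519.
ΔP = f(L/D_h)(ρV²/2) = 0.02519·260.5/0.1196·25 = 1372 Pa.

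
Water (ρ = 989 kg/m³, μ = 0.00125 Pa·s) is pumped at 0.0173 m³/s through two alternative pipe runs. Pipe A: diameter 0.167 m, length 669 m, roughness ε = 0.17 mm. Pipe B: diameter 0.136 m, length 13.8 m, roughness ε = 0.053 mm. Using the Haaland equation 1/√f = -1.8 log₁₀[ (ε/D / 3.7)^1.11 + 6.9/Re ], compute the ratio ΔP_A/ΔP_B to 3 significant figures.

Pipe A: V = Q/A = 0.0173/0.0219 = 0.7898 m/s; Re = 1.044e+05; ε/D = 0.00102; Haaland → f = 0.02195; ΔP_A = f(L/D)(ρV²/2) = 2.712e+04 Pa.
Pipe B: V = Q/A = 0.0173/0.01453 = 1.191 m/s; Re = 1.281e+05; ε/D = 0.00039; Haaland → f = 0.01896; ΔP_B = f(L/D)(ρV²/2) = 1349 Pa.
ΔP_A/ΔP_B = 2.712e+04/1349 = 20.1.

ΔP_A/ΔP_B ≈ 20.1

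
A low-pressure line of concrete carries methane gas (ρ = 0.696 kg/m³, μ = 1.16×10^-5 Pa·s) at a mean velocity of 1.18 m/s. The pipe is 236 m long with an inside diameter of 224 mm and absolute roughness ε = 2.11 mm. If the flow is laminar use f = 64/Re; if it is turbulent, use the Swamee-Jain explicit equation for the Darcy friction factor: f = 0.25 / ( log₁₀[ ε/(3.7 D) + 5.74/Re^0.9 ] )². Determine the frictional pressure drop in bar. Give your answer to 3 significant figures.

ΔP ≈ 2.12×10^-4 bar

Reynolds number Re = ρVD/μ = 0.696 · 1.18 · 0.224 / 1.16e-05 = 1.586e+04.
Re > 4000 → turbulent. Relative roughness ε/D = 0.00211/0.224 = 0.00942. Swamee-Jain: f = 0.25/(log₁₀[0.00942/3.7 + 5.74/1.586e+04^0.9])² = 0.25/(log₁₀[0.00255 + 0.000952])² = 0.25/(-2.456)² = 0.04144.
Darcy-Weisbach: ΔP = f(L/D)(ρV²/2) = 0.04144·(236/0.224)·(0.696·1.18²/2) = 0.04144·1054·0.4846 = 21.16 Pa.
ΔP = 21.16 Pa = 2.12×10^-4 bar.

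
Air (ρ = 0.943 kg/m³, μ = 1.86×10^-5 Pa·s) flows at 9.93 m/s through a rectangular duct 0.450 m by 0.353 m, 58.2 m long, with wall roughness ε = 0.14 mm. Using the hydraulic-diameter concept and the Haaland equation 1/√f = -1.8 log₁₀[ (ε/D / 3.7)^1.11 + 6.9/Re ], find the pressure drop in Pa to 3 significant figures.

ΔP ≈ 122 Pa

Hydraulic diameter D_h = 4A/P = 4·(0.45·0.353)/(2·(0.45+0.353)) = 0.6354/1.606 = 0.3956 m.
Re = ρVD_h/μ = 0.943·9.93·0.3956/1.86e-05 = 1.992e+05.
ε/D_h = 0.00014/0.3956 = 0.000354; Haaland gives 1/√f = -1.8 log₁₀[3.46e-05+3.46e-05] = 7.488, so f = 0.01784.
ΔP = f(L/D_h)(ρV²/2) = 0.01784·58.2/0.3956·46.49 = 122 Pa.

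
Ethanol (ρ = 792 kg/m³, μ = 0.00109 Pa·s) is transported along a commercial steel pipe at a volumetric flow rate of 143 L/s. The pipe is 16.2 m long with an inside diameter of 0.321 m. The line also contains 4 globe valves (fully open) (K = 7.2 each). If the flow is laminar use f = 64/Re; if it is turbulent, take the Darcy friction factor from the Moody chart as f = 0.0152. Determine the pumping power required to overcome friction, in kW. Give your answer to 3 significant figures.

Q = 143 L/s = 143/1000 = 0.143 m³/s.
Cross-sectional area A = πD²/4 = π(0.321)²/4 = 0.08093 m²; mean velocity V = Q/A = 0.143/0.08093 = 1.767 m/s.
Reynolds number Re = ρVD/μ = 792 · 1.767 · 0.321 / 0.00109 = 4.121e+05.
Re > 4000 → turbulent; use the Moody-chart value f = 0.0152.
Total minor-loss coefficient ΣK = 4·7.2 = 28.8.
ΔP = [f·L/D + ΣK]·(ρV²/2) = [0.0152·16.2/0.321 + 28.8]·(792·1.767²/2) = [0.7671 + 28.8]·1236 = 3.656e+04 Pa.
Pumping power P = QΔP = 0.143·3.656e+04 = 5228 W = 5.23 kW.

P ≈ 5.23 kW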